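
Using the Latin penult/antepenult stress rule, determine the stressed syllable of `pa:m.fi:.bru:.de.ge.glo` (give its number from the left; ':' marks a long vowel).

Classical Latin: stress the penult if heavy (long vowel or closed), else the antepenult.
Weights: 4 de L, 5 ge L, 6 glo L.
The penult (syllable 5, ge) is light, so stress falls on the antepenult (syllable 4, de).
Stress on syllable 4: pa:m.fi:.bru:.ˈde.ge.glo.

4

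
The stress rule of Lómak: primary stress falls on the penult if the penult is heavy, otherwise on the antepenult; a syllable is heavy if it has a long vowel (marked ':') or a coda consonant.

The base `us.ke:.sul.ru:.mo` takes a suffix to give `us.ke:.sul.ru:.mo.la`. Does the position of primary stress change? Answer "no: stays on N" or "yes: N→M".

Base `us.ke:.sul.ru:.mo` (5 syllables):
  Weights: 3 sul H, 4 ru: H, 5 mo L.
  The penult (syllable 4, ru:) is heavy, so it takes stress.
  → primary stress on syllable 4.
Suffixed `us.ke:.sul.ru:.mo.la` (6 syllables):
  Weights: 4 ru: H, 5 mo L, 6 la L.
  The penult (syllable 5, mo) is light, so stress falls on the antepenult (syllable 4, ru:).
  → primary stress on syllable 4.

no: stays on 4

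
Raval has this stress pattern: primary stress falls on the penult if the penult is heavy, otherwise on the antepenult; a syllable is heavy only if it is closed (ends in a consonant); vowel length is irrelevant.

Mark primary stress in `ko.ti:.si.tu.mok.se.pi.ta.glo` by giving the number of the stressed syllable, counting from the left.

Weights: 7 pi L, 8 ta L, 9 glo L.
The penult (syllable 8, ta) is light, so stress falls on the antepenult (syllable 7, pi).
Primary stress: syllable 7 → ko.ti:.si.tu.mok.se.ˈpi.ta.glo.

7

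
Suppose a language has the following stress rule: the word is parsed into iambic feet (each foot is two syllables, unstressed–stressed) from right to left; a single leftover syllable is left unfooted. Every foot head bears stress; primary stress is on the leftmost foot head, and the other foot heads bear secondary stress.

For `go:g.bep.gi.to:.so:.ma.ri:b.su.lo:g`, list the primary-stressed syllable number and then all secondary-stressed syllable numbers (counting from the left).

primary 3, secondary 5, 7, 9

Parse right to left into iambic (σˈσ) feet: go:g (bep.ˈgi) (to:.ˈso:) (ma.ˈri:b) (su.ˈlo:g). Syllable 1 is left unfooted.
Foot heads (stressed positions): 3, 5, 7, 9.
End Rule Leftmost: primary stress on the leftmost head = syllable 3.
Secondary stress on 5, 7, 9: go:g.bep.ˈgi.to:.ˌso:.ma.ˌri:b.su.ˌlo:g.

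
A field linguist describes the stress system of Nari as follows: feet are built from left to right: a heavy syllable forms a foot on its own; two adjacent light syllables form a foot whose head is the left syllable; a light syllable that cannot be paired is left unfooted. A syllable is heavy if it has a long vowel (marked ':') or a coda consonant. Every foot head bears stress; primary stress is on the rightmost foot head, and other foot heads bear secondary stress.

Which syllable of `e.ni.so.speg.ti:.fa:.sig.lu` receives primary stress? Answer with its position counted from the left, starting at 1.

7

Weights: 1 e L, 2 ni L, 3 so L, 4 speg H, 5 ti: H, 6 fa: H, 7 sig H, 8 lu L.
Parse left to right (heavy = foot alone; LL = one foot; stranded L unfooted): (ˈe.ni) so (ˈspeg) (ˈti:) (ˈfa:) (ˈsig) lu.
Foot heads: 1, 4, 5, 6, 7.
Primary stress on the rightmost head = syllable 7.
Primary stress: syllable 7 → e.ni.so.speg.ti:.fa:.ˈsig.lu.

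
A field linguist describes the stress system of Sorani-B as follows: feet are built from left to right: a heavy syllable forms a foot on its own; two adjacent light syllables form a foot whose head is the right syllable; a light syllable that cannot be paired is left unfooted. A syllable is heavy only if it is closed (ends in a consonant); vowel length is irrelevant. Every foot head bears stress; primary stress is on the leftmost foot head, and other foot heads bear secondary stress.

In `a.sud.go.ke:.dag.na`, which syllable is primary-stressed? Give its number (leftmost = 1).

Weights: 1 a L, 2 sud H, 3 go L, 4 ke: L, 5 dag H, 6 na L.
Parse left to right (heavy = foot alone; LL = one foot; stranded L unfooted): a (ˈsud) (go.ˈke:) (ˈdag) na.
Foot heads: 2, 4, 5.
Primary stress on the leftmost head = syllable 2.
Primary stress: syllable 2 → a.ˈsud.go.ke:.dag.na.

2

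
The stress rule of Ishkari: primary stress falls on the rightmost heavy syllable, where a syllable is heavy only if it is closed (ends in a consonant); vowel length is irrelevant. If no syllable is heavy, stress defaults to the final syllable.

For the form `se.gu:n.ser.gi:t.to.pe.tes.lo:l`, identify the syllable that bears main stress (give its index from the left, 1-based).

8

Weights: 1 se L, 2 gu:n H, 3 ser H, 4 gi:t H, 5 to L, 6 pe L, 7 tes H, 8 lo:l H.
Heavy syllables in the domain: 2, 3, 4, 7, 8. The rightmost is syllable 8 (lo:l).
Primary stress: syllable 8 → se.gu:n.ser.gi:t.to.pe.tes.ˈlo:l.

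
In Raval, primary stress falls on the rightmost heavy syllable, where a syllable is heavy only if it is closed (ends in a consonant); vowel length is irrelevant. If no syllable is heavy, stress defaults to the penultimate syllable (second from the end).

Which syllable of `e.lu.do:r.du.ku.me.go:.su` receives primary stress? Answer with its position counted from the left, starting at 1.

Weights: 1 e L, 2 lu L, 3 do:r H, 4 du L, 5 ku L, 6 me L, 7 go: L, 8 su L.
Heavy syllables in the domain: 3. The rightmost is syllable 3 (do:r).
Primary stress: syllable 3 → e.lu.ˈdo:r.du.ku.me.go:.su.

3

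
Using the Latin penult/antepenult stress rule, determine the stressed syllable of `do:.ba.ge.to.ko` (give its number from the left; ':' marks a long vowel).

Classical Latin: stress the penult if heavy (long vowel or closed), else the antepenult.
Weights: 3 ge L, 4 to L, 5 ko L.
The penult (syllable 4, to) is light, so stress falls on the antepenult (syllable 3, ge).
Stress on syllable 3: do:.ba.ˈge.to.ko.

3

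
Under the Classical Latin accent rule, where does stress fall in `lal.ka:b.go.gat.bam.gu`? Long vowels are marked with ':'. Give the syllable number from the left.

Classical Latin: stress the penult if heavy (long vowel or closed), else the antepenult.
Weights: 4 gat H, 5 bam H, 6 gu L.
The penult (syllable 5, bam) is heavy, so it takes stress.
Stress on syllable 5: lal.ka:b.go.gat.ˈbam.gu.

5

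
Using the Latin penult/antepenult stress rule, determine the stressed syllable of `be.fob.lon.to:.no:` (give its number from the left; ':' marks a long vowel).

Classical Latin: stress the penult if heavy (long vowel or closed), else the antepenult.
Weights: 3 lon H, 4 to: H, 5 no: H.
The penult (syllable 4, to:) is heavy, so it takes stress.
Stress on syllable 4: be.fob.lon.ˈto:.no:.

4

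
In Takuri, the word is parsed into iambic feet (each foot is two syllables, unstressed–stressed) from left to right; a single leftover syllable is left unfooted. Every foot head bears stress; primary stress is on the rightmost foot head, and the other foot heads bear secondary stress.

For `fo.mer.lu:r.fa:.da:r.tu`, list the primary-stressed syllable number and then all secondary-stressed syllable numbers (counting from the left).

Parse left to right into iambic (σˈσ) feet: (fo.ˈmer) (lu:r.ˈfa:) (da:r.ˈtu).
Foot heads (stressed positions): 2, 4, 6.
End Rule Rightmost: primary stress on the rightmost head = syllable 6.
Secondary stress on 2, 4: fo.ˌmer.lu:r.ˌfa:.da:r.ˈtu.

primary 6, secondary 2, 4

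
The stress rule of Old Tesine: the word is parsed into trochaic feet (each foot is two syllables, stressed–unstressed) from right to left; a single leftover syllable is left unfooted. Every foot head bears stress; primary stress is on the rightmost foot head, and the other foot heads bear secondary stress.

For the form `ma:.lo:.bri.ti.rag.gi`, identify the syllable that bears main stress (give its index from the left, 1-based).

5

Parse right to left into trochaic (ˈσσ) feet: (ˈma:.lo:) (ˈbri.ti) (ˈrag.gi).
Foot heads (stressed positions): 1, 3, 5.
End Rule Rightmost: primary stress on the rightmost head = syllable 5.
Primary stress: syllable 5 → ma:.lo:.bri.ti.ˈrag.gi.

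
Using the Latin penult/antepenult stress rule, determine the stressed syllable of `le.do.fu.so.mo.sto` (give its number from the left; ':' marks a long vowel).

4

Classical Latin: stress the penult if heavy (long vowel or closed), else the antepenult.
Weights: 4 so L, 5 mo L, 6 sto L.
The penult (syllable 5, mo) is light, so stress falls on the antepenult (syllable 4, so).
Stress on syllable 4: le.do.fu.ˈso.mo.sto.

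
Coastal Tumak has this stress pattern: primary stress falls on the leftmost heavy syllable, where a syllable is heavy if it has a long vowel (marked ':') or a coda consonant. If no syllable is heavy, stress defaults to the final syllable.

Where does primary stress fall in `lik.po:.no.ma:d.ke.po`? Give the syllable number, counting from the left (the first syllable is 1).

Weights: 1 lik H, 2 po: H, 3 no L, 4 ma:d H, 5 ke L, 6 po L.
Heavy syllables in the domain: 1, 2, 4. The leftmost is syllable 1 (lik).
Primary stress: syllable 1 → ˈlik.po:.no.ma:d.ke.po.

1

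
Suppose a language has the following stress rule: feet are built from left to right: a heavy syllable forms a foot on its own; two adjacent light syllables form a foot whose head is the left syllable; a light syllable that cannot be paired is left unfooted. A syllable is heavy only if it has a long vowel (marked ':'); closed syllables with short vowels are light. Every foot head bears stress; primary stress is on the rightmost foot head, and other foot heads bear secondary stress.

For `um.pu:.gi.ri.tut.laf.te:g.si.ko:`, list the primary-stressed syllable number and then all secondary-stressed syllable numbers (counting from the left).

primary 9, secondary 2, 3, 5, 7

Weights: 1 um L, 2 pu: H, 3 gi L, 4 ri L, 5 tut L, 6 laf L, 7 te:g H, 8 si L, 9 ko: H.
Parse left to right (heavy = foot alone; LL = one foot; stranded L unfooted): um (ˈpu:) (ˈgi.ri) (ˈtut.laf) (ˈte:g) si (ˈko:).
Foot heads: 2, 3, 5, 7, 9.
Primary stress on the rightmost head = syllable 9.
Secondary stress on 2, 3, 5, 7: um.ˌpu:.ˌgi.ri.ˌtut.laf.ˌte:g.si.ˈko:.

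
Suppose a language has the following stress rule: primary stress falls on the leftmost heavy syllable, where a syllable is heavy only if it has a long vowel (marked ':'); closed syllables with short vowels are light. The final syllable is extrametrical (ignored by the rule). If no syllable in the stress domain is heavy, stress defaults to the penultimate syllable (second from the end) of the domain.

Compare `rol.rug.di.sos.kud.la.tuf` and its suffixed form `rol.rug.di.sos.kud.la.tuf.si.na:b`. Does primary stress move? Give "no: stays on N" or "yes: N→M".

yes: 5→7

Base `rol.rug.di.sos.kud.la.tuf` (7 syllables):
  The final syllable (7, tuf) is extrametrical; the stress domain is syllables 1–6.
  Weights: 1 rol L, 2 rug L, 3 di L, 4 sos L, 5 kud L, 6 la L.
  No heavy syllable in the domain; default to the penultimate syllable (second from the end) of the domain = syllable 5.
  → primary stress on syllable 5.
Suffixed `rol.rug.di.sos.kud.la.tuf.si.na:b` (9 syllables):
  The final syllable (9, na:b) is extrametrical; the stress domain is syllables 1–8.
  Weights: 1 rol L, 2 rug L, 3 di L, 4 sos L, 5 kud L, 6 la L, 7 tuf L, 8 si L.
  No heavy syllable in the domain; default to the penultimate syllable (second from the end) of the domain = syllable 7.
  → primary stress on syllable 7.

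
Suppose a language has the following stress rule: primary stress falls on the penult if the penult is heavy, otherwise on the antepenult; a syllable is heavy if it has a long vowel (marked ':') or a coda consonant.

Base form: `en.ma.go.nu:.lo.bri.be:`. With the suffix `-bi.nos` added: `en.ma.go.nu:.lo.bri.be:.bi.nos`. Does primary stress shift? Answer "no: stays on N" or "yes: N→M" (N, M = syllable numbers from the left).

yes: 5→7

Base `en.ma.go.nu:.lo.bri.be:` (7 syllables):
  Weights: 5 lo L, 6 bri L, 7 be: H.
  The penult (syllable 6, bri) is light, so stress falls on the antepenult (syllable 5, lo).
  → primary stress on syllable 5.
Suffixed `en.ma.go.nu:.lo.bri.be:.bi.nos` (9 syllables):
  Weights: 7 be: H, 8 bi L, 9 nos H.
  The penult (syllable 8, bi) is light, so stress falls on the antepenult (syllable 7, be:).
  → primary stress on syllable 7.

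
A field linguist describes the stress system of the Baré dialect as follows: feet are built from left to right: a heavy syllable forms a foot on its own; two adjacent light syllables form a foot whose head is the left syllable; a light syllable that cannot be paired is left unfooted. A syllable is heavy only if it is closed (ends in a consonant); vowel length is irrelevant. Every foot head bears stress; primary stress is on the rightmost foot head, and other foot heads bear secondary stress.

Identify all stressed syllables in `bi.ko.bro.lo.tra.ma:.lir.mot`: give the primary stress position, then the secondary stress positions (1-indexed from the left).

Weights: 1 bi L, 2 ko L, 3 bro L, 4 lo L, 5 tra L, 6 ma: L, 7 lir H, 8 mot H.
Parse left to right (heavy = foot alone; LL = one foot; stranded L unfooted): (ˈbi.ko) (ˈbro.lo) (ˈtra.ma:) (ˈlir) (ˈmot).
Foot heads: 1, 3, 5, 7, 8.
Primary stress on the rightmost head = syllable 8.
Secondary stress on 1, 3, 5, 7: ˌbi.ko.ˌbro.lo.ˌtra.ma:.ˌlir.ˈmot.

primary 8, secondary 1, 3, 5, 7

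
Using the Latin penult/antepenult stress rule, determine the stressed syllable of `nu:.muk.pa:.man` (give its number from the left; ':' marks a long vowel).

3

Classical Latin: stress the penult if heavy (long vowel or closed), else the antepenult.
Weights: 2 muk H, 3 pa: H, 4 man H.
The penult (syllable 3, pa:) is heavy, so it takes stress.
Stress on syllable 3: nu:.muk.ˈpa:.man.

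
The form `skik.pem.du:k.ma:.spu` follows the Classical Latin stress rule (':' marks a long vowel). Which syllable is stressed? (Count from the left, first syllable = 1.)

Classical Latin: stress the penult if heavy (long vowel or closed), else the antepenult.
Weights: 3 du:k H, 4 ma: H, 5 spu L.
The penult (syllable 4, ma:) is heavy, so it takes stress.
Stress on syllable 4: skik.pem.du:k.ˈma:.spu.

4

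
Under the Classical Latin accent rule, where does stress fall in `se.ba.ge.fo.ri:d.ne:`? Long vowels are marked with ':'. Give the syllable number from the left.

5

Classical Latin: stress the penult if heavy (long vowel or closed), else the antepenult.
Weights: 4 fo L, 5 ri:d H, 6 ne: H.
The penult (syllable 5, ri:d) is heavy, so it takes stress.
Stress on syllable 5: se.ba.ge.fo.ˈri:d.ne:.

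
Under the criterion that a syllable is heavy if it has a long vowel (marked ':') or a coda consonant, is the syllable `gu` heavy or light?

`gu`: short vowel, open (no coda). Short vowel, open → light.

light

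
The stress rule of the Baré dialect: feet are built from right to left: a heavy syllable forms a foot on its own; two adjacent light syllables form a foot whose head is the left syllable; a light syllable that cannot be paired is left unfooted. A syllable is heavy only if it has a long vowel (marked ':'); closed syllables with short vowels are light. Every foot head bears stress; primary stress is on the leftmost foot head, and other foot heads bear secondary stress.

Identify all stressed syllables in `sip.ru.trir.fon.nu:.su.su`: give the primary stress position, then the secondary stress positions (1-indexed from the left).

primary 1, secondary 3, 5, 6

Weights: 1 sip L, 2 ru L, 3 trir L, 4 fon L, 5 nu: H, 6 su L, 7 su L.
Parse right to left (heavy = foot alone; LL = one foot; stranded L unfooted): (ˈsip.ru) (ˈtrir.fon) (ˈnu:) (ˈsu.su).
Foot heads: 1, 3, 5, 6.
Primary stress on the leftmost head = syllable 1.
Secondary stress on 3, 5, 6: ˈsip.ru.ˌtrir.fon.ˌnu:.ˌsu.su.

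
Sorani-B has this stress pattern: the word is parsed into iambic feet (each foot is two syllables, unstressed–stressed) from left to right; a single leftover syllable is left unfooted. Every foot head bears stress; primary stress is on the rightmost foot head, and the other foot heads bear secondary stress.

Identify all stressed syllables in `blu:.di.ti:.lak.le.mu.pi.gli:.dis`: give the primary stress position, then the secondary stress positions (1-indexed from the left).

Parse left to right into iambic (σˈσ) feet: (blu:.ˈdi) (ti:.ˈlak) (le.ˈmu) (pi.ˈgli:) dis. Syllable 9 is left unfooted.
Foot heads (stressed positions): 2, 4, 6, 8.
End Rule Rightmost: primary stress on the rightmost head = syllable 8.
Secondary stress on 2, 4, 6: blu:.ˌdi.ti:.ˌlak.le.ˌmu.pi.ˈgli:.dis.

primary 8, secondary 2, 4, 6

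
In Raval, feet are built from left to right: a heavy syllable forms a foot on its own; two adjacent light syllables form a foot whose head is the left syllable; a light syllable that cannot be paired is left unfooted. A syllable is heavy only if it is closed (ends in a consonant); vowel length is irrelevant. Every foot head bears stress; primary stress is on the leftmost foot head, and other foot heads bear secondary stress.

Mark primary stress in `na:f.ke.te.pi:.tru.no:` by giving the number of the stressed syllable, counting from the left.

Weights: 1 na:f H, 2 ke L, 3 te L, 4 pi: L, 5 tru L, 6 no: L.
Parse left to right (heavy = foot alone; LL = one foot; stranded L unfooted): (ˈna:f) (ˈke.te) (ˈpi:.tru) no:.
Foot heads: 1, 2, 4.
Primary stress on the leftmost head = syllable 1.
Primary stress: syllable 1 → ˈna:f.ke.te.pi:.tru.no:.

1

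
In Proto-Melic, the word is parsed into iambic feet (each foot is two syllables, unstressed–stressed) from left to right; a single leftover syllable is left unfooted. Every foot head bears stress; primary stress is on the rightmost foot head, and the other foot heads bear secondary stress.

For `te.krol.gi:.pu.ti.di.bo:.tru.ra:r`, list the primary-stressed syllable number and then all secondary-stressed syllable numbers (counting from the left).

Parse left to right into iambic (σˈσ) feet: (te.ˈkrol) (gi:.ˈpu) (ti.ˈdi) (bo:.ˈtru) ra:r. Syllable 9 is left unfooted.
Foot heads (stressed positions): 2, 4, 6, 8.
End Rule Rightmost: primary stress on the rightmost head = syllable 8.
Secondary stress on 2, 4, 6: te.ˌkrol.gi:.ˌpu.ti.ˌdi.bo:.ˈtru.ra:r.

primary 8, secondary 2, 4, 6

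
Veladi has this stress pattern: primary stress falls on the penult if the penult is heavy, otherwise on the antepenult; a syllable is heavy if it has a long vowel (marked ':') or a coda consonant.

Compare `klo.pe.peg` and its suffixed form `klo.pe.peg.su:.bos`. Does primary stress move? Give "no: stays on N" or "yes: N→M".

yes: 1→4

Base `klo.pe.peg` (3 syllables):
  Weights: 1 klo L, 2 pe L, 3 peg H.
  The penult (syllable 2, pe) is light, so stress falls on the antepenult (syllable 1, klo).
  → primary stress on syllable 1.
Suffixed `klo.pe.peg.su:.bos` (5 syllables):
  Weights: 3 peg H, 4 su: H, 5 bos H.
  The penult (syllable 4, su:) is heavy, so it takes stress.
  → primary stress on syllable 4.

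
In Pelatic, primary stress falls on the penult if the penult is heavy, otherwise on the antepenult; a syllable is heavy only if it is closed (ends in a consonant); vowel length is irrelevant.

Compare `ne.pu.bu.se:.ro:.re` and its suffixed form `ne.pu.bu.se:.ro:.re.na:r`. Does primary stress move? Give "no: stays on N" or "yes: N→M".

yes: 4→5

Base `ne.pu.bu.se:.ro:.re` (6 syllables):
  Weights: 4 se: L, 5 ro: L, 6 re L.
  The penult (syllable 5, ro:) is light, so stress falls on the antepenult (syllable 4, se:).
  → primary stress on syllable 4.
Suffixed `ne.pu.bu.se:.ro:.re.na:r` (7 syllables):
  Weights: 5 ro: L, 6 re L, 7 na:r H.
  The penult (syllable 6, re) is light, so stress falls on the antepenult (syllable 5, ro:).
  → primary stress on syllable 5.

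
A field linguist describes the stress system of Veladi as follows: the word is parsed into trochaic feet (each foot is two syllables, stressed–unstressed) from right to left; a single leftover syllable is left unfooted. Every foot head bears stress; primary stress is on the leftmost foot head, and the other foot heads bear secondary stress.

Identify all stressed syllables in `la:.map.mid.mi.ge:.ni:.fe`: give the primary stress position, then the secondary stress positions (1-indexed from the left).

Parse right to left into trochaic (ˈσσ) feet: la: (ˈmap.mid) (ˈmi.ge:) (ˈni:.fe). Syllable 1 is left unfooted.
Foot heads (stressed positions): 2, 4, 6.
End Rule Leftmost: primary stress on the leftmost head = syllable 2.
Secondary stress on 4, 6: la:.ˈmap.mid.ˌmi.ge:.ˌni:.fe.

primary 2, secondary 4, 6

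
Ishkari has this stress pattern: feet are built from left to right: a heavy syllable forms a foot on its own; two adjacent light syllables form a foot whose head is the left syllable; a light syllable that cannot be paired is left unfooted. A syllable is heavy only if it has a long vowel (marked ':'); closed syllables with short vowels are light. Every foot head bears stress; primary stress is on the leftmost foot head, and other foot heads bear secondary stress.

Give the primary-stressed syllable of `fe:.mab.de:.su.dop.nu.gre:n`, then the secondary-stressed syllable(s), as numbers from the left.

Weights: 1 fe: H, 2 mab L, 3 de: H, 4 su L, 5 dop L, 6 nu L, 7 gre:n H.
Parse left to right (heavy = foot alone; LL = one foot; stranded L unfooted): (ˈfe:) mab (ˈde:) (ˈsu.dop) nu (ˈgre:n).
Foot heads: 1, 3, 4, 7.
Primary stress on the leftmost head = syllable 1.
Secondary stress on 3, 4, 7: ˈfe:.mab.ˌde:.ˌsu.dop.nu.ˌgre:n.

primary 1, secondary 3, 4, 7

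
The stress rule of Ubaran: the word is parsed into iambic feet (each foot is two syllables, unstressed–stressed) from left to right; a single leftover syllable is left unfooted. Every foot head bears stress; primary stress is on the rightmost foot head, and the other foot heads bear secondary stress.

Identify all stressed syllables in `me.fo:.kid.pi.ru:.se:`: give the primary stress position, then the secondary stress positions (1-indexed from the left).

primary 6, secondary 2, 4

Parse left to right into iambic (σˈσ) feet: (me.ˈfo:) (kid.ˈpi) (ru:.ˈse:).
Foot heads (stressed positions): 2, 4, 6.
End Rule Rightmost: primary stress on the rightmost head = syllable 6.
Secondary stress on 2, 4: me.ˌfo:.kid.ˌpi.ru:.ˈse:.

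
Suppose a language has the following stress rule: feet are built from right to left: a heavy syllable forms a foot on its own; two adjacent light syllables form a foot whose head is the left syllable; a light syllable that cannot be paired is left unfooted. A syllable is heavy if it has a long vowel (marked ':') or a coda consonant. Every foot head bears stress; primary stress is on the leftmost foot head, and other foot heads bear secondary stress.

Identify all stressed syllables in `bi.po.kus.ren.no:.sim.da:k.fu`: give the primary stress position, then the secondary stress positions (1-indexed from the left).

primary 1, secondary 3, 4, 5, 6, 7

Weights: 1 bi L, 2 po L, 3 kus H, 4 ren H, 5 no: H, 6 sim H, 7 da:k H, 8 fu L.
Parse right to left (heavy = foot alone; LL = one foot; stranded L unfooted): (ˈbi.po) (ˈkus) (ˈren) (ˈno:) (ˈsim) (ˈda:k) fu.
Foot heads: 1, 3, 4, 5, 6, 7.
Primary stress on the leftmost head = syllable 1.
Secondary stress on 3, 4, 5, 6, 7: ˈbi.po.ˌkus.ˌren.ˌno:.ˌsim.ˌda:k.fu.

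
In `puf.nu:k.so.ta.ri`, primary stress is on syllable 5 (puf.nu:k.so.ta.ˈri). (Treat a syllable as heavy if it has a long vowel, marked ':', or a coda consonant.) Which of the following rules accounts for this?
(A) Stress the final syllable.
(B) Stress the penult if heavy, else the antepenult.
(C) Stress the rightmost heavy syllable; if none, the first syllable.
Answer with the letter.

Rule A → syllable 5 ✓.
Rule B → syllable 3 (observed: 5).
Rule C → syllable 2 (observed: 5).

A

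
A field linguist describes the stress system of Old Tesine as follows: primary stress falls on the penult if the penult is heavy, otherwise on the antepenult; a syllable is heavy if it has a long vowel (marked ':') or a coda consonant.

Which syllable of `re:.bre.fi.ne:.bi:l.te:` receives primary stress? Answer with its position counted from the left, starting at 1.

5

Weights: 4 ne: H, 5 bi:l H, 6 te: H.
The penult (syllable 5, bi:l) is heavy, so it takes stress.
Primary stress: syllable 5 → re:.bre.fi.ne:.ˈbi:l.te:.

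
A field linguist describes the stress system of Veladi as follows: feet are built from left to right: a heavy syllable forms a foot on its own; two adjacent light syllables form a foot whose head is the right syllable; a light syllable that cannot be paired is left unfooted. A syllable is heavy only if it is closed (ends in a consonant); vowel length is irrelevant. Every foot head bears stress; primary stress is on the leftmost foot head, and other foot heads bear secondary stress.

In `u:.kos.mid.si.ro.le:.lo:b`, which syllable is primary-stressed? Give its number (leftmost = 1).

2

Weights: 1 u: L, 2 kos H, 3 mid H, 4 si L, 5 ro L, 6 le: L, 7 lo:b H.
Parse left to right (heavy = foot alone; LL = one foot; stranded L unfooted): u: (ˈkos) (ˈmid) (si.ˈro) le: (ˈlo:b).
Foot heads: 2, 3, 5, 7.
Primary stress on the leftmost head = syllable 2.
Primary stress: syllable 2 → u:.ˈkos.mid.si.ro.le:.lo:b.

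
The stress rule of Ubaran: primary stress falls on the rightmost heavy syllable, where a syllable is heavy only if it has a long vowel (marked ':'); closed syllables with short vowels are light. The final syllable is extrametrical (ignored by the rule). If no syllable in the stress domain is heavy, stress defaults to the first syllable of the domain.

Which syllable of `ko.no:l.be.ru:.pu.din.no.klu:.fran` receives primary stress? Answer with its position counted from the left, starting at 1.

8

The final syllable (9, fran) is extrametrical; the stress domain is syllables 1–8.
Weights: 1 ko L, 2 no:l H, 3 be L, 4 ru: H, 5 pu L, 6 din L, 7 no L, 8 klu: H.
Heavy syllables in the domain: 2, 4, 8. The rightmost is syllable 8 (klu:).
Primary stress: syllable 8 → ko.no:l.be.ru:.pu.din.no.ˈklu:.fran.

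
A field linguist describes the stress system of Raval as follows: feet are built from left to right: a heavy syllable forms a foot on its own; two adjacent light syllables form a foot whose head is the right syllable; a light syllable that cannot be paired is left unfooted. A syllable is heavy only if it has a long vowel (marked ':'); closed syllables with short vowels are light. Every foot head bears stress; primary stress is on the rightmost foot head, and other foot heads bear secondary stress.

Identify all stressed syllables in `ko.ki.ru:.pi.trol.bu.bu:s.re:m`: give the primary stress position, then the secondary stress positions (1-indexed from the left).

primary 8, secondary 2, 3, 5, 7

Weights: 1 ko L, 2 ki L, 3 ru: H, 4 pi L, 5 trol L, 6 bu L, 7 bu:s H, 8 re:m H.
Parse left to right (heavy = foot alone; LL = one foot; stranded L unfooted): (ko.ˈki) (ˈru:) (pi.ˈtrol) bu (ˈbu:s) (ˈre:m).
Foot heads: 2, 3, 5, 7, 8.
Primary stress on the rightmost head = syllable 8.
Secondary stress on 2, 3, 5, 7: ko.ˌki.ˌru:.pi.ˌtrol.bu.ˌbu:s.ˈre:m.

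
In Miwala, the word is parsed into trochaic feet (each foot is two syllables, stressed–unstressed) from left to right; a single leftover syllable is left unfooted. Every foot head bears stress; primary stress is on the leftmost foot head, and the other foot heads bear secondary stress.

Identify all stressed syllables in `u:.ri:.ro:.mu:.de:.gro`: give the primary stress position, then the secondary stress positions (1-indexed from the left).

primary 1, secondary 3, 5

Parse left to right into trochaic (ˈσσ) feet: (ˈu:.ri:) (ˈro:.mu:) (ˈde:.gro).
Foot heads (stressed positions): 1, 3, 5.
End Rule Leftmost: primary stress on the leftmost head = syllable 1.
Secondary stress on 3, 5: ˈu:.ri:.ˌro:.mu:.ˌde:.gro.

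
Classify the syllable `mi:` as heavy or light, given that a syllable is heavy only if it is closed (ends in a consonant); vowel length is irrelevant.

`mi:`: long vowel, open (no coda). Open (no coda) → light.

light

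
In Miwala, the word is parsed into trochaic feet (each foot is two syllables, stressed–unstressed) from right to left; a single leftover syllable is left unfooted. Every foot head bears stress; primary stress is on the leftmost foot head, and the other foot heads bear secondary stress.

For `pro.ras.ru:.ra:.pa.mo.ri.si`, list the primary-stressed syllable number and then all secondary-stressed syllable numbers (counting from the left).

Parse right to left into trochaic (ˈσσ) feet: (ˈpro.ras) (ˈru:.ra:) (ˈpa.mo) (ˈri.si).
Foot heads (stressed positions): 1, 3, 5, 7.
End Rule Leftmost: primary stress on the leftmost head = syllable 1.
Secondary stress on 3, 5, 7: ˈpro.ras.ˌru:.ra:.ˌpa.mo.ˌri.si.

primary 1, secondary 3, 5, 7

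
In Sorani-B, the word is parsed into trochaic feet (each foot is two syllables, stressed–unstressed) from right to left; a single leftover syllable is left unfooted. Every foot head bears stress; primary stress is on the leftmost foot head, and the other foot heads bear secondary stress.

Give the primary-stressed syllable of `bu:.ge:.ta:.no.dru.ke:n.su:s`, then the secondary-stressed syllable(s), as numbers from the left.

primary 2, secondary 4, 6

Parse right to left into trochaic (ˈσσ) feet: bu: (ˈge:.ta:) (ˈno.dru) (ˈke:n.su:s). Syllable 1 is left unfooted.
Foot heads (stressed positions): 2, 4, 6.
End Rule Leftmost: primary stress on the leftmost head = syllable 2.
Secondary stress on 4, 6: bu:.ˈge:.ta:.ˌno.dru.ˌke:n.su:s.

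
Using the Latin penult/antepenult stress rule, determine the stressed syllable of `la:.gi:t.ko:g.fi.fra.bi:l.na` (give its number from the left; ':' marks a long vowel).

Classical Latin: stress the penult if heavy (long vowel or closed), else the antepenult.
Weights: 5 fra L, 6 bi:l H, 7 na L.
The penult (syllable 6, bi:l) is heavy, so it takes stress.
Stress on syllable 6: la:.gi:t.ko:g.fi.fra.ˈbi:l.na.

6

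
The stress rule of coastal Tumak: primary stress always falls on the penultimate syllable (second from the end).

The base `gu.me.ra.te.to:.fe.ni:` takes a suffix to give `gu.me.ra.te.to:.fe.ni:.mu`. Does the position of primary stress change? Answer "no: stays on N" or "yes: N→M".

Base `gu.me.ra.te.to:.fe.ni:` (7 syllables):
  The word has 7 syllables; the penultimate syllable (second from the end) is syllable 6 (fe).
  → primary stress on syllable 6.
Suffixed `gu.me.ra.te.to:.fe.ni:.mu` (8 syllables):
  The word has 8 syllables; the penultimate syllable (second from the end) is syllable 7 (ni:).
  → primary stress on syllable 7.

yes: 6→7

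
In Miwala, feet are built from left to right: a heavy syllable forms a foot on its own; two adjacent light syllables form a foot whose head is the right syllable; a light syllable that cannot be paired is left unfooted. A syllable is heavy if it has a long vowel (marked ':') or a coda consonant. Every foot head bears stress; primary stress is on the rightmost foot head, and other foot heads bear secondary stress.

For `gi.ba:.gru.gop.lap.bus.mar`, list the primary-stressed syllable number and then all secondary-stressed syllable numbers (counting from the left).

primary 7, secondary 2, 4, 5, 6

Weights: 1 gi L, 2 ba: H, 3 gru L, 4 gop H, 5 lap H, 6 bus H, 7 mar H.
Parse left to right (heavy = foot alone; LL = one foot; stranded L unfooted): gi (ˈba:) gru (ˈgop) (ˈlap) (ˈbus) (ˈmar).
Foot heads: 2, 4, 5, 6, 7.
Primary stress on the rightmost head = syllable 7.
Secondary stress on 2, 4, 5, 6: gi.ˌba:.gru.ˌgop.ˌlap.ˌbus.ˈmar.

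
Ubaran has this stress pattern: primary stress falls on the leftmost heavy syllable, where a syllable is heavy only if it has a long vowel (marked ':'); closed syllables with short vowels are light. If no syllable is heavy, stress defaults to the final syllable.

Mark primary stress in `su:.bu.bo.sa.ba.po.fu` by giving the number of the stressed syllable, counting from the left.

Weights: 1 su: H, 2 bu L, 3 bo L, 4 sa L, 5 ba L, 6 po L, 7 fu L.
Heavy syllables in the domain: 1. The leftmost is syllable 1 (su:).
Primary stress: syllable 1 → ˈsu:.bu.bo.sa.ba.po.fu.

1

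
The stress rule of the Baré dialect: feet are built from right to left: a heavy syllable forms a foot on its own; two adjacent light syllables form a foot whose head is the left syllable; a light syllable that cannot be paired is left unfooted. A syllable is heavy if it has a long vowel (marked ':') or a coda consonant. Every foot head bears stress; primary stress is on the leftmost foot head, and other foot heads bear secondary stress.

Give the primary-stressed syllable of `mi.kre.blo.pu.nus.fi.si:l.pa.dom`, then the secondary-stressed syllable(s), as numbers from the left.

Weights: 1 mi L, 2 kre L, 3 blo L, 4 pu L, 5 nus H, 6 fi L, 7 si:l H, 8 pa L, 9 dom H.
Parse right to left (heavy = foot alone; LL = one foot; stranded L unfooted): (ˈmi.kre) (ˈblo.pu) (ˈnus) fi (ˈsi:l) pa (ˈdom).
Foot heads: 1, 3, 5, 7, 9.
Primary stress on the leftmost head = syllable 1.
Secondary stress on 3, 5, 7, 9: ˈmi.kre.ˌblo.pu.ˌnus.fi.ˌsi:l.pa.ˌdom.

primary 1, secondary 3, 5, 7, 9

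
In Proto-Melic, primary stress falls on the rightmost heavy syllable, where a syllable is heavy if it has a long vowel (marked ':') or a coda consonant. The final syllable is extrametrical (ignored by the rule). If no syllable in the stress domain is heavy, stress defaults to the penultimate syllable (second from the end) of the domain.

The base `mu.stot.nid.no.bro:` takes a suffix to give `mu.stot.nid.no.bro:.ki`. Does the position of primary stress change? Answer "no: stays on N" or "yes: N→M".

Base `mu.stot.nid.no.bro:` (5 syllables):
  The final syllable (5, bro:) is extrametrical; the stress domain is syllables 1–4.
  Weights: 1 mu L, 2 stot H, 3 nid H, 4 no L.
  Heavy syllables in the domain: 2, 3. The rightmost is syllable 3 (nid).
  → primary stress on syllable 3.
Suffixed `mu.stot.nid.no.bro:.ki` (6 syllables):
  The final syllable (6, ki) is extrametrical; the stress domain is syllables 1–5.
  Weights: 1 mu L, 2 stot H, 3 nid H, 4 no L, 5 bro: H.
  Heavy syllables in the domain: 2, 3, 5. The rightmost is syllable 5 (bro:).
  → primary stress on syllable 5.

yes: 3→5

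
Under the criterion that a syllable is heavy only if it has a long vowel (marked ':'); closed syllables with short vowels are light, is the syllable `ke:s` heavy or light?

`ke:s`: long vowel, closed (coda /s/). Long vowel → heavy.

heavy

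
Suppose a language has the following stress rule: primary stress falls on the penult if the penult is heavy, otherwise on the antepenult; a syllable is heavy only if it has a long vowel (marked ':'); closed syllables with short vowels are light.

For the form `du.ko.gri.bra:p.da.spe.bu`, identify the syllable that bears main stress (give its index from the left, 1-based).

Weights: 5 da L, 6 spe L, 7 bu L.
The penult (syllable 6, spe) is light, so stress falls on the antepenult (syllable 5, da).
Primary stress: syllable 5 → du.ko.gri.bra:p.ˈda.spe.bu.

5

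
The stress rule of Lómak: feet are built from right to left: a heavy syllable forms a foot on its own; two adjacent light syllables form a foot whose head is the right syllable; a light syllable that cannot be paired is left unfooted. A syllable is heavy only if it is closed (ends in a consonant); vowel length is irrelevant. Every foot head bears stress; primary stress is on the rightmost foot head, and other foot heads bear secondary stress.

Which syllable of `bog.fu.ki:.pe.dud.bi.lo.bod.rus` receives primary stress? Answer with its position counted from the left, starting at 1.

Weights: 1 bog H, 2 fu L, 3 ki: L, 4 pe L, 5 dud H, 6 bi L, 7 lo L, 8 bod H, 9 rus H.
Parse right to left (heavy = foot alone; LL = one foot; stranded L unfooted): (ˈbog) fu (ki:.ˈpe) (ˈdud) (bi.ˈlo) (ˈbod) (ˈrus).
Foot heads: 1, 4, 5, 7, 8, 9.
Primary stress on the rightmost head = syllable 9.
Primary stress: syllable 9 → bog.fu.ki:.pe.dud.bi.lo.bod.ˈrus.

9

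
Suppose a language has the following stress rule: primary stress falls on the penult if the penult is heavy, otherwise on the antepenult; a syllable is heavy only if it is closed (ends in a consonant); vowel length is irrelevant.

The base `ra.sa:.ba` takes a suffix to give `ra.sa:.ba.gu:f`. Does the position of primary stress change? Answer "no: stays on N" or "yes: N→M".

Base `ra.sa:.ba` (3 syllables):
  Weights: 1 ra L, 2 sa: L, 3 ba L.
  The penult (syllable 2, sa:) is light, so stress falls on the antepenult (syllable 1, ra).
  → primary stress on syllable 1.
Suffixed `ra.sa:.ba.gu:f` (4 syllables):
  Weights: 2 sa: L, 3 ba L, 4 gu:f H.
  The penult (syllable 3, ba) is light, so stress falls on the antepenult (syllable 2, sa:).
  → primary stress on syllable 2.

yes: 1→2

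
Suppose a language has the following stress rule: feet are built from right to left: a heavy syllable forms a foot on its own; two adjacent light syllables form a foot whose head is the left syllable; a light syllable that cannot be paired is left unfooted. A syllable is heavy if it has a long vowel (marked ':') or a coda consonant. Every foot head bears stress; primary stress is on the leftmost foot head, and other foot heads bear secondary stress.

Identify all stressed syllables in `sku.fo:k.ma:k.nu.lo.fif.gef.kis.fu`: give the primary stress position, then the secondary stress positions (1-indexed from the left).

Weights: 1 sku L, 2 fo:k H, 3 ma:k H, 4 nu L, 5 lo L, 6 fif H, 7 gef H, 8 kis H, 9 fu L.
Parse right to left (heavy = foot alone; LL = one foot; stranded L unfooted): sku (ˈfo:k) (ˈma:k) (ˈnu.lo) (ˈfif) (ˈgef) (ˈkis) fu.
Foot heads: 2, 3, 4, 6, 7, 8.
Primary stress on the leftmost head = syllable 2.
Secondary stress on 3, 4, 6, 7, 8: sku.ˈfo:k.ˌma:k.ˌnu.lo.ˌfif.ˌgef.ˌkis.fu.

primary 2, secondary 3, 4, 6, 7, 8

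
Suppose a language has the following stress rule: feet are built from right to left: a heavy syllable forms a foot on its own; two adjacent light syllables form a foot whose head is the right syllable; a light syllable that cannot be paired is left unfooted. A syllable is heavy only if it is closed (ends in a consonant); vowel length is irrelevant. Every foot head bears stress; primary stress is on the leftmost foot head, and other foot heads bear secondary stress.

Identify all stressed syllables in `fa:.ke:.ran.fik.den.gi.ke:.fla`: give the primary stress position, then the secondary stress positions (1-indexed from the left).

primary 2, secondary 3, 4, 5, 8

Weights: 1 fa: L, 2 ke: L, 3 ran H, 4 fik H, 5 den H, 6 gi L, 7 ke: L, 8 fla L.
Parse right to left (heavy = foot alone; LL = one foot; stranded L unfooted): (fa:.ˈke:) (ˈran) (ˈfik) (ˈden) gi (ke:.ˈfla).
Foot heads: 2, 3, 4, 5, 8.
Primary stress on the leftmost head = syllable 2.
Secondary stress on 3, 4, 5, 8: fa:.ˈke:.ˌran.ˌfik.ˌden.gi.ke:.ˌfla.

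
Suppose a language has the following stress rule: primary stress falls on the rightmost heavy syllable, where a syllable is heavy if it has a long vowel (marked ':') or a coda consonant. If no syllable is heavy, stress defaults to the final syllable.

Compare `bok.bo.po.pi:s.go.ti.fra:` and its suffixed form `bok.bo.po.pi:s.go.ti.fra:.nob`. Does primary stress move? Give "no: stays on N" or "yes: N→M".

yes: 7→8

Base `bok.bo.po.pi:s.go.ti.fra:` (7 syllables):
  Weights: 1 bok H, 2 bo L, 3 po L, 4 pi:s H, 5 go L, 6 ti L, 7 fra: H.
  Heavy syllables in the domain: 1, 4, 7. The rightmost is syllable 7 (fra:).
  → primary stress on syllable 7.
Suffixed `bok.bo.po.pi:s.go.ti.fra:.nob` (8 syllables):
  Weights: 1 bok H, 2 bo L, 3 po L, 4 pi:s H, 5 go L, 6 ti L, 7 fra: H, 8 nob H.
  Heavy syllables in the domain: 1, 4, 7, 8. The rightmost is syllable 8 (nob).
  → primary stress on syllable 8.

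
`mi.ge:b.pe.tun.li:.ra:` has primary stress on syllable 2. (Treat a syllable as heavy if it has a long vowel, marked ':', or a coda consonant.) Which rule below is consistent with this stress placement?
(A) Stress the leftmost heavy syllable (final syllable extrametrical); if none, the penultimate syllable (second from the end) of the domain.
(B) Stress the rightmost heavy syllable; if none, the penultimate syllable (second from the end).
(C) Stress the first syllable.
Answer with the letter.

A

Rule A → syllable 2 ✓.
Rule B → syllable 6 (observed: 2).
Rule C → syllable 1 (observed: 2).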